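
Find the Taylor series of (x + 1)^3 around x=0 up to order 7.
x^3 + 3·x^2 + 3·x + 1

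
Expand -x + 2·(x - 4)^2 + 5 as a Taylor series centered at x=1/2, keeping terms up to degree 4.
29 - 15·(x - 1/2) + 2·(x - 1/2)^2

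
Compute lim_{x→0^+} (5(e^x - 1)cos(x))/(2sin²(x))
Both numerator and denominator → 0 as x → 0^+; this is a 0/0 indeterminate form.
Expand each to leading order near x = 0: numerator ~ 5·x, denominator ~ 2·x^2.
The limit of the ratio is ∞.

Final answer: ∞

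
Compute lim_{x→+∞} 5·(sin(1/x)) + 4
Evaluate the dominant behaviour as x → +∞; each term tends to a finite value or vanishes.
Limit = 4.

Final answer: 4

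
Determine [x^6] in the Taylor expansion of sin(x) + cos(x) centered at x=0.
Expand to order 6: sin(x) + cos(x) = -x^6/720 + x^5/120 + x^4/24 - x^3/6 - x^2/2 + x + 1 + O(x^7).
The coefficient of x^6 is -1/720.

Final answer: -1/720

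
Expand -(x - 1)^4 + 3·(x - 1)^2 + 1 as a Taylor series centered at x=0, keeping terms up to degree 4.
-x^4 + 4·x^3 - 3·x^2 - 2·x + 3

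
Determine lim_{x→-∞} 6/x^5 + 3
Evaluate the dominant behaviour as x → -∞; each term tends to a finite value or vanishes.
Limit = 3.

Final answer: 3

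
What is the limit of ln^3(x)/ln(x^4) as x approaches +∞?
This is an ∞/∞ indeterminate form as x → +∞.
Write ln(x^4) = 4·ln(x), reducing the quotient to ln^2(x)/4 → ∞.
Limit = ∞.

Final answer: ∞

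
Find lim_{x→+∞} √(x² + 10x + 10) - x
This is an ∞ − ∞ indeterminate form.
Multiply and divide by the conjugate √(x²+10x + 10) + x; the x² terms cancel, leaving (10x + 10)/(√(x²+10x + 10)+x) → 10/2 = 5.
Limit = 5.

Final answer: 5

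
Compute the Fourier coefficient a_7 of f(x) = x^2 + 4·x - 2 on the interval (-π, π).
a_7 = (1/π) ∫_{-π}^{π} f(x)·cos(7x) dx.
Evaluate the integral (use parity and integration by parts as needed): a_7 = -4/49.

Final answer: -4/49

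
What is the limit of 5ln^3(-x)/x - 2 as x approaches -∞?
The quotient is an ∞/∞ indeterminate form as x → -∞.
Compare growth rates of the dominant terms (exponentials ≫ polynomials ≫ logarithms), or apply L'Hôpital's rule; the quotient → 0.
Adding the constant: 0 - 2 = -2. Limit = -2.

Final answer: -2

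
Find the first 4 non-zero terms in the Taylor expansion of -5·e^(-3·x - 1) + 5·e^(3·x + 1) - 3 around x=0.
x^3·(45·e^(-1)/2 + 45·e/2) + x^2·(-45·e^(-1)/2 + 45·e/2) + x·(15·e^(-1) + 15·e) - 3 - 5·e^(-1) + 5·e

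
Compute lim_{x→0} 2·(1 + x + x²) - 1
Direct substitution at x = 0 gives 1.

Final answer: 1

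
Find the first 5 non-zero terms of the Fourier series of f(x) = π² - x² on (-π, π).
4·cos(x) - cos(2·x) + 4·cos(3·x)/9 - cos(4·x)/4 + 2·π^2/3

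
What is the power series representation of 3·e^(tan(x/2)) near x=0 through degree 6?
59·x^6/5120 + 37·x^5/1280 + 9·x^4/128 + 3·x^3/16 + 3·x^2/8 + 3·x/2 + 3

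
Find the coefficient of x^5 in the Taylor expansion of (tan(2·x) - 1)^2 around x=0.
Expand to order 5: (tan(2·x) - 1)^2 = -128·x^5/15 + 32·x^4/3 - 16·x^3/3 + 4·x^2 - 4·x + 1 + O(x^6).
The coefficient of x^5 is -128/15.

Final answer: -128/15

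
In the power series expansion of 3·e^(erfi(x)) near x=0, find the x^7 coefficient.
Expand to order 7: 3·e^(erfi(x)) = x^7·(8/(105·π^(7/2)) + 4/(3·π^(5/2)) + 1/(7·√(π)) + 38/(15·π^(3/2))) + x^6·(4/(15·π^3) + 8/(3·π^2) + 28/(15·π)) + x^5·(4/(5·π^(5/2)) + 3/(5·√(π)) + 4/π^(3/2)) + x^4·(2/π^2 + 4/π) + x^3·(4/π^(3/2) + 2/√(π)) + 6·x^2/π + 6·x/√(π) + 3 + O(x^8).
The coefficient of x^7 is 8/(105·π^(7/2)) + 4/(3·π^(5/2)) + 1/(7·√(π)) + 38/(15·π^(3/2)).

Final answer: 8/(105·π^(7/2)) + 4/(3·π^(5/2)) + 1/(7·√(π)) + 38/(15·π^(3/2))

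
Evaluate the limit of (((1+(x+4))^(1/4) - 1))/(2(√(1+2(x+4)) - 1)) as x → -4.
Both numerator and denominator → 0 as x → -4; this is a 0/0 indeterminate form.
Expand each to leading order near x = -4: numerator ~ (x + 4)/4, denominator ~ 2·(x + 4).
The limit of the ratio is 1/8.

Final answer: 1/8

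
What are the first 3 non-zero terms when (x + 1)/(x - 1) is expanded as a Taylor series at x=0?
-2·x^2 - 2·x - 1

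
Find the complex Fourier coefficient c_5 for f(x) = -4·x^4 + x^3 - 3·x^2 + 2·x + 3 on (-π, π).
Compute the real Fourier coefficients first: a_5 = 108/625 + 32·π^2/25, b_5 = 88/125 + 2·π^2/5.
Then c_5 = (a_5 − i·b_5)/2 = 54/625 + 16·π^2/25 - i·π^2/5 - 44·i/125.

Final answer: 54/625 + 16·π^2/25 - i·π^2/5 - 44·i/125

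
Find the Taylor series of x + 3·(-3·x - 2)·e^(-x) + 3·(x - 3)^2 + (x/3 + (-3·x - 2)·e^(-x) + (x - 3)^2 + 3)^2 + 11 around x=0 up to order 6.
349·x^6/60 - 5417·x^5/360 + 1229·x^4/36 - 401·x^3/6 + 1021·x^2/9 - 460·x/3 + 132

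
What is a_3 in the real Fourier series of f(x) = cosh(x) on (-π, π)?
a_3 = (1/π) ∫_{-π}^{π} f(x)·cos(3x) dx.
Evaluate the integral (use parity and integration by parts as needed): a_3 = -sinh(π)/(5·π).

Final answer: -sinh(π)/(5·π)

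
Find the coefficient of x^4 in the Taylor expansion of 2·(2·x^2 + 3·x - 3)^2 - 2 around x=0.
Expand to order 4: 2·(2·x^2 + 3·x - 3)^2 - 2 = 8·x^4 + 24·x^3 - 6·x^2 - 36·x + 16 + O(x^5).
The coefficient of x^4 is 8.

Final answer: 8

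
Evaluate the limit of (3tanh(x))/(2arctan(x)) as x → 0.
Both numerator and denominator → 0 as x → 0; this is a 0/0 indeterminate form.
Expand each to leading order near x = 0: numerator ~ 3·x, denominator ~ 2·x.
The limit of the ratio is 3/2.

Final answer: 3/2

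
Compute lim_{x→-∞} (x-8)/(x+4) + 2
Evaluate the dominant behaviour as x → -∞; each term tends to a finite value or vanishes.
Limit = 3.

Final answer: 3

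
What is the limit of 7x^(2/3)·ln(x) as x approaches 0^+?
This is a 0·∞ indeterminate form at x → 0⁺.
Rewrite the product as 7·ln(x) / x^(-2/3) and apply L'Hôpital, or use the standard hierarchy x^(-2/3) ≫ |ln x| as x → 0⁺.
The indeterminate product → 0, so the limit = 0.

Final answer: 0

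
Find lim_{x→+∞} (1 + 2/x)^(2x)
As x → +∞: write (1 + 2/x)^(2x) = ((1 + 2/x)^x)^2 → (e^2)^2 = e^4.
Limit = e^(4).

Final answer: e^(4)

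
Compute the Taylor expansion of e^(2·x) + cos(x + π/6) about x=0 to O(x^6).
21·x^5/80 + x^4·(√(3)/48 + 2/3) + 17·x^3/12 + x^2·(2 - √(3)/4) + 3·x/2 + √(3)/2 + 1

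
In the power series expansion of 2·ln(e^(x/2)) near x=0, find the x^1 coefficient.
Expand to order 1: 2·ln(e^(x/2)) = x + O(x^2).
The coefficient of x^1 is 1.

Final answer: 1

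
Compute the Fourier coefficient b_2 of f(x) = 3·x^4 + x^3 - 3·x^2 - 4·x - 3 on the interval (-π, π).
b_2 = (1/π) ∫_{-π}^{π} f(x)·sin(2x) dx.
Evaluate the integral (use parity and integration by parts as needed): b_2 = 11/2 - π^2.

Final answer: 11/2 - π^2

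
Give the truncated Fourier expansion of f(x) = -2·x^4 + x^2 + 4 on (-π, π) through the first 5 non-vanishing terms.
(-100 + 16·π^2)·cos(x) + (7 - 4·π^2)·cos(2·x) + (-44/27 + 16·π^2/9)·cos(3·x) + (5/8 - π^2)·cos(4·x) - 2·π^4/5 + π^2/3 + 4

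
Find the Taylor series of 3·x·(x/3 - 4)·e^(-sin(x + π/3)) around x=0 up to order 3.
x^3·(-3·√(3)·e^(-√(3)/2) - 2·e^(-√(3)/2)) + 7·x^2·e^(-√(3)/2) - 12·x·e^(-√(3)/2)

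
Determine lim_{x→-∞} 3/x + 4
Evaluate the dominant behaviour as x → -∞; each term tends to a finite value or vanishes.
Limit = 4.

Final answer: 4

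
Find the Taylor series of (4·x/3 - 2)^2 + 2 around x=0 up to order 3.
16·x^2/9 - 16·x/3 + 6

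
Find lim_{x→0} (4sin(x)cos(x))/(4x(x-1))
Both numerator and denominator → 0 as x → 0; this is a 0/0 indeterminate form.
Expand each to leading order near x = 0: numerator ~ 4·x, denominator ~ -4·x.
The limit of the ratio is -1.

Final answer: -1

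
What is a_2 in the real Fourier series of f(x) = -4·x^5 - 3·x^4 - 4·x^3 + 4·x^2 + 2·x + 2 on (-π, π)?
a_2 = (1/π) ∫_{-π}^{π} f(x)·cos(2x) dx.
Evaluate the integral (use parity and integration by parts as needed): a_2 = 13 - 6·π^2.

Final answer: 13 - 6·π^2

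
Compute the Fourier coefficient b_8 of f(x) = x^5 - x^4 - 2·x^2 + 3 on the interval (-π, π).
b_8 = (1/π) ∫_{-π}^{π} f(x)·sin(8x) dx.
Evaluate the integral (use parity and integration by parts as needed): b_8 = -π^4/4 - 15/2048 + 5·π^2/64.

Final answer: -π^4/4 - 15/2048 + 5·π^2/64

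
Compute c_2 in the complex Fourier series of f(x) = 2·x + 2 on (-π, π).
Compute the real Fourier coefficients first: a_2 = 0, b_2 = -2.
Then c_2 = (a_2 − i·b_2)/2 = i.

Final answer: i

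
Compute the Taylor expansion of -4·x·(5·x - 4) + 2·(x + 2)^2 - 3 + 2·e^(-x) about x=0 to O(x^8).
-x^7/2520 + x^6/360 - x^5/60 + x^4/12 - x^3/3 - 17·x^2 + 22·x + 7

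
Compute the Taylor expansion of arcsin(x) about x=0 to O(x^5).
x^3/6 + x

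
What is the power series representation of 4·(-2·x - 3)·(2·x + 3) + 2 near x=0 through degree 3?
-16·x^2 - 48·x - 34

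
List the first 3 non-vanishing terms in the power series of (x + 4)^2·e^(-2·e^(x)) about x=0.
x^2·e^(-2) - 24·x·e^(-2) + 16·e^(-2)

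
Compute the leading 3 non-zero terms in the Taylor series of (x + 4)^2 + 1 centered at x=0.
x^2 + 8·x + 17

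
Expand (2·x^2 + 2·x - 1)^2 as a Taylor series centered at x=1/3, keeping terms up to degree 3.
1/81 - 20·(x - 1/3)/27 + 32·(x - 1/3)^2/3 + 40·(x - 1/3)^3/3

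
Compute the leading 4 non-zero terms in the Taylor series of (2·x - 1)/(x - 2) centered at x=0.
-3·x^3/16 - 3·x^2/8 - 3·x/4 + 1/2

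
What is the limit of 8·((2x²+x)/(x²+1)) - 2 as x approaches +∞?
Evaluate the dominant behaviour as x → +∞; each term tends to a finite value or vanishes.
Limit = 14.

Final answer: 14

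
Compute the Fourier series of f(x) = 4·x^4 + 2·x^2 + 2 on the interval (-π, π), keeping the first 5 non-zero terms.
(184 - 32·π^2)·cos(x) + (-10 + 8·π^2)·cos(2·x) + (40/27 - 32·π^2/9)·cos(3·x) + (-1/4 + 2·π^2)·cos(4·x) + 2 + 2·π^2/3 + 4·π^4/5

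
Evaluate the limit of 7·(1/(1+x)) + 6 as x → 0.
Direct substitution at x = 0 gives 13.

Final answer: 13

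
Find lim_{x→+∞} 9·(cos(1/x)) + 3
Evaluate the dominant behaviour as x → +∞; each term tends to a finite value or vanishes.
Limit = 12.

Final answer: 12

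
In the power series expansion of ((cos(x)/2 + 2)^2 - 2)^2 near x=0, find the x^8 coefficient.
Expand to order 8: ((cos(x)/2 + 2)^2 - 2)^2 = 2809·x^8/40320 - 77·x^6/144 + 143·x^4/48 - 85·x^2/8 + 289/16 + O(x^9).
The coefficient of x^8 is 2809/40320.

Final answer: 2809/40320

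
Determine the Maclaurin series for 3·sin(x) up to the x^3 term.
-x^3/2 + 3·x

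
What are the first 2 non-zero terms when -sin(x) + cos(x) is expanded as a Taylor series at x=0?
1 - x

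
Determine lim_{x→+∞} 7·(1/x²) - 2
Evaluate the dominant behaviour as x → +∞; each term tends to a finite value or vanishes.
Limit = -2.

Final answer: -2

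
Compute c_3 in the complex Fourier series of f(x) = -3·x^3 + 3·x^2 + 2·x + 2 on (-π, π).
Compute the real Fourier coefficients first: a_3 = -4/3, b_3 = 8/3 - 2·π^2.
Then c_3 = (a_3 − i·b_3)/2 = -2/3 - 4·i/3 + i·π^2.

Final answer: -2/3 - 4·i/3 + i·π^2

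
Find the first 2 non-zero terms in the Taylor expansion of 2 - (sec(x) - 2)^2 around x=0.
x^2 + 1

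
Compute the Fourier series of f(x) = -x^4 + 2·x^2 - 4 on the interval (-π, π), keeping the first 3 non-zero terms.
(-56 + 8·π^2)·cos(x) + (5 - 2·π^2)·cos(2·x) - π^4/5 - 4 + 2·π^2/3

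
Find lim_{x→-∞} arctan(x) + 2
Evaluate the dominant behaviour as x → -∞; each term tends to a finite value or vanishes.
Limit = 2 - π/2.

Final answer: 2 - π/2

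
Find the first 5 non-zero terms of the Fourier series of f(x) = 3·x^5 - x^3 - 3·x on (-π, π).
(-122·π^2 + 6·π^4 + 726)·sin(x) + (-3·π^4 - 21 + 16·π^2)·sin(2·x) + (-46·π^2/9 + 38/27 + 2·π^4)·sin(3·x) + (-3·π^4/2 + 39/64 + 19·π^2/8)·sin(4·x) + (-34·π^2/25 - 546/625 + 6·π^4/5)·sin(5·x)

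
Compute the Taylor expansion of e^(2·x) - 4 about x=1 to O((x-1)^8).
-4 + e^(2) + 2·e^(2)·(x - 1) + 2·e^(2)·(x - 1)^2 + 4·e^(2)·(x - 1)^3/3 + 2·e^(2)·(x - 1)^4/3 + 4·e^(2)·(x - 1)^5/15 + 4·e^(2)·(x - 1)^6/45 + 8·e^(2)·(x - 1)^7/315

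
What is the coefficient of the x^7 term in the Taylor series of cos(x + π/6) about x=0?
Expand to order 7: cos(x + π/6) = x^7/10080 - √(3)·x^6/1440 - x^5/240 + √(3)·x^4/48 + x^3/12 - √(3)·x^2/4 - x/2 + √(3)/2 + O(x^8).
The coefficient of x^7 is 1/10080.

Final answer: 1/10080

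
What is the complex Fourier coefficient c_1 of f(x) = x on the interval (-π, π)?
Compute the real Fourier coefficients first: a_1 = 0, b_1 = 2.
Then c_1 = (a_1 − i·b_1)/2 = -i.

Final answer: -i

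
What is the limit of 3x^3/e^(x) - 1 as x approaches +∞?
The quotient is an ∞/∞ indeterminate form as x → +∞.
The exponential denominator e^(x) dominates the polynomial numerator (e^x ≫ x^3 as x → ∞), so the quotient → 0.
Adding the constant: 0 - 1 = -1. Limit = -1.

Final answer: -1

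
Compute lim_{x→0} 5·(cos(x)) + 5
Direct substitution at x = 0 gives 10.

Final answer: 10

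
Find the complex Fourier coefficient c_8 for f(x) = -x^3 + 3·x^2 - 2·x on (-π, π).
Compute the real Fourier coefficients first: a_8 = 3/16, b_8 = 61/128 + π^2/4.
Then c_8 = (a_8 − i·b_8)/2 = 3/32 - i·π^2/8 - 61·i/256.

Final answer: 3/32 - i·π^2/8 - 61·i/256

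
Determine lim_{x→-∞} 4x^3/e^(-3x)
This is an ∞/∞ indeterminate form as x → -∞.
Compare growth rates of the dominant terms (exponentials ≫ polynomials ≫ logarithms), or apply L'Hôpital's rule; the quotient → 0.
Limit = 0.

Final answer: 0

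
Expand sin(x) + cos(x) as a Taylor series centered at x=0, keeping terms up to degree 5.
x^5/120 + x^4/24 - x^3/6 - x^2/2 + x + 1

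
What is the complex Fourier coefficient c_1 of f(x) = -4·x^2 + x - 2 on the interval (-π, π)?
Compute the real Fourier coefficients first: a_1 = 16, b_1 = 2.
Then c_1 = (a_1 − i·b_1)/2 = 8 - i.

Final answer: 8 - i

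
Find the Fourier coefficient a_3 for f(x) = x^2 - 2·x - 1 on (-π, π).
a_3 = (1/π) ∫_{-π}^{π} f(x)·cos(3x) dx.
Evaluate the integral (use parity and integration by parts as needed): a_3 = -4/9.

Final answer: -4/9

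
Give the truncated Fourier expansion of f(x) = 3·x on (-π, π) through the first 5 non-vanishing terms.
6·sin(x) - 3·sin(2·x) + 2·sin(3·x) - 3·sin(4·x)/2 + 6·sin(5·x)/5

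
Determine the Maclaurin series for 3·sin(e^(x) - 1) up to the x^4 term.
-5·x^4/8 + 3·x^2/2 + 3·x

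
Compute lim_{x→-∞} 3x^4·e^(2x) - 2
The product is a 0·∞ indeterminate form at x → -∞.
Rewrite the product as 3x^4 / e^(-2x) (an ∞/∞ form) and apply L'Hôpital, or use the standard hierarchy e^(2|x|) ≫ |x^4| as x → -∞.
The indeterminate product → 0, so the limit = -2.

Final answer: -2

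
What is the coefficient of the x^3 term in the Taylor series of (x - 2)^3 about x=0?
Expand to order 3: (x - 2)^3 = x^3 - 6·x^2 + 12·x - 8 + O(x^4).
The coefficient of x^3 is 1.

Final answer: 1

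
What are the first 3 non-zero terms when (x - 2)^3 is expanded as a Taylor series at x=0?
-6·x^2 + 12·x - 8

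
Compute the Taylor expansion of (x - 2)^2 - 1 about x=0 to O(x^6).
x^2 - 4·x + 3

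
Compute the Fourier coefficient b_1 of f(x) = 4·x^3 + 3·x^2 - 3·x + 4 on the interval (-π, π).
b_1 = (1/π) ∫_{-π}^{π} f(x)·sin(1x) dx.
Evaluate the integral (use parity and integration by parts as needed): b_1 = -54 + 8·π^2.

Final answer: -54 + 8·π^2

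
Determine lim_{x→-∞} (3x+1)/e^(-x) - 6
The quotient is an ∞/∞ indeterminate form as x → -∞.
Compare growth rates of the dominant terms (exponentials ≫ polynomials ≫ logarithms), or apply L'Hôpital's rule; the quotient → 0.
Adding the constant: 0 - 6 = -6. Limit = -6.

Final answer: -6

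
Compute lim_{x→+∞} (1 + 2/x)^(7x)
As x → +∞: write (1 + 2/x)^(7x) = ((1 + 2/x)^x)^7 → (e^2)^7 = e^14.
Limit = e^(14).

Final answer: e^(14)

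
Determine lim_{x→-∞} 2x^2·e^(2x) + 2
The product is a 0·∞ indeterminate form at x → -∞.
Rewrite the product as 2x^2 / e^(-2x) (an ∞/∞ form) and apply L'Hôpital, or use the standard hierarchy e^(2|x|) ≫ |x^2| as x → -∞.
The indeterminate product → 0, so the limit = 2.

Final answer: 2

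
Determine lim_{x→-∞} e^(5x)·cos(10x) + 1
Evaluate the dominant behaviour as x → -∞; each term tends to a finite value or vanishes.
Limit = 1.

Final answer: 1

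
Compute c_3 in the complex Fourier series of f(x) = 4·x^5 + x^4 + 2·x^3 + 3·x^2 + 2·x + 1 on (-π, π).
Compute the real Fourier coefficients first: a_3 = -8·π^2/9 - 20/27, b_3 = -124·π^2/27 + 356/81 + 8·π^4/3.
Then c_3 = (a_3 − i·b_3)/2 = -4·π^2/9 - 10/27 - 4·i·π^4/3 - 178·i/81 + 62·i·π^2/27.

Final answer: -4·π^2/9 - 10/27 - 4·i·π^4/3 - 178·i/81 + 62·i·π^2/27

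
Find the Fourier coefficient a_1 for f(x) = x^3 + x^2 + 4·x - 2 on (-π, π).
a_1 = (1/π) ∫_{-π}^{π} f(x)·cos(1x) dx.
Evaluate the integral (use parity and integration by parts as needed): a_1 = -4.

Final answer: -4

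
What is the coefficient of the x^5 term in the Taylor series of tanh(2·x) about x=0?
Expand to order 5: tanh(2·x) = 64·x^5/15 - 8·x^3/3 + 2·x + O(x^6).
The coefficient of x^5 is 64/15.

Final answer: 64/15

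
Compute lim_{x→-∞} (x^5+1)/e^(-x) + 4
The quotient is an ∞/∞ indeterminate form as x → -∞.
Compare growth rates of the dominant terms (exponentials ≫ polynomials ≫ logarithms), or apply L'Hôpital's rule; the quotient → 0.
Adding the constant: 0 + 4 = 4. Limit = 4.

Final answer: 4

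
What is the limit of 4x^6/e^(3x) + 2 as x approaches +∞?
The quotient is an ∞/∞ indeterminate form as x → +∞.
The exponential denominator e^(3x) dominates the polynomial numerator (e^x ≫ x^6 as x → ∞), so the quotient → 0.
Adding the constant: 0 + 2 = 2. Limit = 2.

Final answer: 2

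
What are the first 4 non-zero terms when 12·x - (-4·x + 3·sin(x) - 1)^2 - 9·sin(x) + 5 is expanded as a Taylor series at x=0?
x^3/2 - x^2 + x + 4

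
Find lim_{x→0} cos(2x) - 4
Direct substitution at x = 0 gives -3.

Final answer: -3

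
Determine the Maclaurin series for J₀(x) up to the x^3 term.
1 - x^2/4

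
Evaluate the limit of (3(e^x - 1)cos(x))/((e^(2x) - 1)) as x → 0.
Both numerator and denominator → 0 as x → 0; this is a 0/0 indeterminate form.
Expand each to leading order near x = 0: numerator ~ 3·x, denominator ~ 2·x.
The limit of the ratio is 3/2.

Final answer: 3/2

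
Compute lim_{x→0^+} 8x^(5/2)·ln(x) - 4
The product is a 0·∞ indeterminate form at x → 0⁺.
Rewrite the product as 8·ln(x) / x^(-5/2) and apply L'Hôpital, or use the standard hierarchy x^(-5/2) ≫ |ln x| as x → 0⁺.
The indeterminate product → 0, so the limit = -4.

Final answer: -4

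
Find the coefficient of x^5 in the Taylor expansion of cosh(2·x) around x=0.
Expand to order 5: cosh(2·x) = 2·x^4/3 + 2·x^2 + 1 + O(x^6).
The coefficient of x^5 is 0.

Final answer: 0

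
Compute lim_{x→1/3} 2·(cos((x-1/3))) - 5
Direct substitution at x = 1/3 gives -3.

Final answer: -3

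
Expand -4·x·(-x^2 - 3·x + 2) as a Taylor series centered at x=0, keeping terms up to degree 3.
4·x^3 + 12·x^2 - 8·x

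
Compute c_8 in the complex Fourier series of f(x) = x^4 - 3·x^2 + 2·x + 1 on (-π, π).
Compute the real Fourier coefficients first: a_8 = -51/256 + π^2/8, b_8 = -1/2.
Then c_8 = (a_8 − i·b_8)/2 = -51/512 + π^2/16 + i/4.

Final answer: -51/512 + π^2/16 + i/4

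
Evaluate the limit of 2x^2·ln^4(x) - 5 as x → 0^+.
The product is a 0·∞ indeterminate form at x → 0⁺.
Rewrite the product as 2·ln^4(x) / x^(-2) and apply L'Hôpital, or use the standard hierarchy x^(-2) ≫ |ln x|^4 as x → 0⁺.
The indeterminate product → 0, so the limit = -5.

Final answer: -5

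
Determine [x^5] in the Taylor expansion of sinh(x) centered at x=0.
Expand to order 5: sinh(x) = x^5/120 + x^3/6 + x + O(x^6).
The coefficient of x^5 is 1/120.

Final answer: 1/120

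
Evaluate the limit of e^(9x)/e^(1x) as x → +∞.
This is an ∞/∞ indeterminate form as x → +∞.
Rewrite e^(9x)/e^(1x) = e^((9−1)x) = e^(8x); the exponent coefficient is 8 > 0 so e^(8x) → ∞.
Limit = ∞.

Final answer: ∞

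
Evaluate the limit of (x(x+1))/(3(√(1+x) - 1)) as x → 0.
Both numerator and denominator → 0 as x → 0; this is a 0/0 indeterminate form.
Expand each to leading order near x = 0: numerator ~ x, denominator ~ 3·x/2.
The limit of the ratio is 2/3.

Final answer: 2/3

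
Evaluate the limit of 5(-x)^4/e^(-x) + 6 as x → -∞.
The quotient is an ∞/∞ indeterminate form as x → -∞.
Compare growth rates of the dominant terms (exponentials ≫ polynomials ≫ logarithms), or apply L'Hôpital's rule; the quotient → 0.
Adding the constant: 0 + 6 = 6. Limit = 6.

Final answer: 6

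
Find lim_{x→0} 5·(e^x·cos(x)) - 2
Direct substitution at x = 0 gives 3.

Final answer: 3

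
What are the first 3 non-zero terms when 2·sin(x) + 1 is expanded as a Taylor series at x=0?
-x^3/3 + 2·x + 1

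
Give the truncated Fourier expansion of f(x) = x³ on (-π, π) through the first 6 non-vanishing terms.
(-12 + 2·π^2)·sin(x) + (3/2 - π^2)·sin(2·x) + (-4/9 + 2·π^2/3)·sin(3·x) + (3/16 - π^2/2)·sin(4·x) + (-12/125 + 2·π^2/5)·sin(5·x) + (1/18 - π^2/3)·sin(6·x)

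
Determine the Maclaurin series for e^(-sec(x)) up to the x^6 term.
-x^6·e^(-1)/720 - x^4·e^(-1)/12 - x^2·e^(-1)/2 + e^(-1)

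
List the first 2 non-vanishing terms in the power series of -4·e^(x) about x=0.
-4·x - 4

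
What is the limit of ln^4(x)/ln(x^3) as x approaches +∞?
This is an ∞/∞ indeterminate form as x → +∞.
Write ln(x^3) = 3·ln(x), reducing the quotient to ln^3(x)/3 → ∞.
Limit = ∞.

Final answer: ∞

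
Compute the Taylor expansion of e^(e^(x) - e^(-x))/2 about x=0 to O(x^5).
2·x^4/3 + 5·x^3/6 + x^2 + x + 1/2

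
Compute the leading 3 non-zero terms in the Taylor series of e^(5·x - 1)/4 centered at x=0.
25·x^2·e^(-1)/8 + 5·x·e^(-1)/4 + e^(-1)/4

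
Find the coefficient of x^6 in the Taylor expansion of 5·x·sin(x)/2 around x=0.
Expand to order 6: 5·x·sin(x)/2 = x^6/48 - 5·x^4/12 + 5·x^2/2 + O(x^7).
The coefficient of x^6 is 1/48.

Final answer: 1/48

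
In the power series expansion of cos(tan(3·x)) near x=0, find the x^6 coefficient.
Expand to order 6: cos(tan(3·x)) = -7857·x^6/80 - 189·x^4/8 - 9·x^2/2 + 1 + O(x^7).
The coefficient of x^6 is -7857/80.

Final answer: -7857/80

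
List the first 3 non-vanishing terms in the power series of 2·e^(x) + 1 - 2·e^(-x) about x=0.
2·x^3/3 + 4·x + 1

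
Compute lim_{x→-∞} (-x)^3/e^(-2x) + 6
The quotient is an ∞/∞ indeterminate form as x → -∞.
Compare growth rates of the dominant terms (exponentials ≫ polynomials ≫ logarithms), or apply L'Hôpital's rule; the quotient → 0.
Adding the constant: 0 + 6 = 6. Limit = 6.

Final answer: 6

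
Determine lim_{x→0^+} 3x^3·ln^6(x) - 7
The product is a 0·∞ indeterminate form at x → 0⁺.
Rewrite the product as 3·ln^6(x) / x^(-3) and apply L'Hôpital, or use the standard hierarchy x^(-3) ≫ |ln x|^6 as x → 0⁺.
The indeterminate product → 0, so the limit = -7.

Final answer: -7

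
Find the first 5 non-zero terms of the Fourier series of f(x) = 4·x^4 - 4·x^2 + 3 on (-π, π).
(208 - 32·π^2)·cos(x) + (-16 + 8·π^2)·cos(2·x) + (112/27 - 32·π^2/9)·cos(3·x) + (-7/4 + 2·π^2)·cos(4·x) - 4·π^2/3 + 3 + 4·π^4/5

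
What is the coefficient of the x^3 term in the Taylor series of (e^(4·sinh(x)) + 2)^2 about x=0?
Expand to order 3: (e^(4·sinh(x)) + 2)^2 = 132·x^3 + 64·x^2 + 24·x + 9 + O(x^4).
The coefficient of x^3 is 132.

Final answer: 132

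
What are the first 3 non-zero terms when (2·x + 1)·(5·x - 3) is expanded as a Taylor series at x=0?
10·x^2 - x - 3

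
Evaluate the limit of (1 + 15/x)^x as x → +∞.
As x → +∞: this is the defining limit (1 + 15/x)^x → e^15.
Limit = e^(15).

Final answer: e^(15)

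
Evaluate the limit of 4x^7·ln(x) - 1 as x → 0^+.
The product is a 0·∞ indeterminate form at x → 0⁺.
Rewrite the product as 4·ln(x) / x^(-7) and apply L'Hôpital, or use the standard hierarchy x^(-7) ≫ |ln x| as x → 0⁺.
The indeterminate product → 0, so the limit = -1.

Final answer: -1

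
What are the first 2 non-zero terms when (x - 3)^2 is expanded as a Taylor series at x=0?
9 - 6·x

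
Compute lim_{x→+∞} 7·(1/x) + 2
Evaluate the dominant behaviour as x → +∞; each term tends to a finite value or vanishes.
Limit = 2.

Final answer: 2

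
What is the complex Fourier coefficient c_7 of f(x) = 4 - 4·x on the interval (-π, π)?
Compute the real Fourier coefficients first: a_7 = 0, b_7 = -8/7.
Then c_7 = (a_7 − i·b_7)/2 = 4·i/7.

Final answer: 4·i/7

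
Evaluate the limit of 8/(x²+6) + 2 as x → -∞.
Evaluate the dominant behaviour as x → -∞; each term tends to a finite value or vanishes.
Limit = 2.

Final answer: 2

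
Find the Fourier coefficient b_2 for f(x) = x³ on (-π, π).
b_2 = (1/π) ∫_{-π}^{π} f(x)·sin(2x) dx.
Evaluate the integral (use parity and integration by parts as needed): b_2 = 3/2 - π^2.

Final answer: 3/2 - π^2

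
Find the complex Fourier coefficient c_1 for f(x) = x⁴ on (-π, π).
Compute the real Fourier coefficients first: a_1 = 48 - 8·π^2, b_1 = 0.
Then c_1 = (a_1 − i·b_1)/2 = 24 - 4·π^2.

Final answer: 24 - 4·π^2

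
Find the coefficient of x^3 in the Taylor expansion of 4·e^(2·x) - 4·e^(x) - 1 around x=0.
Expand to order 3: 4·e^(2·x) - 4·e^(x) - 1 = 14·x^3/3 + 6·x^2 + 4·x - 1 + O(x^4).
The coefficient of x^3 is 14/3.

Final answer: 14/3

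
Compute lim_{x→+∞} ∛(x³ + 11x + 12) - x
This is an ∞ − ∞ indeterminate form.
Multiply by (A² + AB + B²)/(A² + AB + B²) where A = ∛(x³+11x + 12), B = x to use A³ − B³ = (A−B)(A²+AB+B²); the x³ terms cancel, leaving (11x + 12)/(A²+AB+B²) with denominator ~ 3x², so the limit is 0.
Limit = 0.

Final answer: 0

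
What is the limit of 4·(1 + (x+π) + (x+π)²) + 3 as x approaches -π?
Direct substitution at x = -π gives 7.

Final answer: 7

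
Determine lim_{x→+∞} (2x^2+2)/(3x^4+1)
This is an ∞/∞ indeterminate form as x → +∞.
Divide numerator and denominator by x^4 and let the lower-order terms vanish; the numerator's degree 2 is below the denominator's degree 4, so the quotient → 0.
Limit = 0.

Final answer: 0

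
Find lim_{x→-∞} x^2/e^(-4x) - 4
The quotient is an ∞/∞ indeterminate form as x → -∞.
Compare growth rates of the dominant terms (exponentials ≫ polynomials ≫ logarithms), or apply L'Hôpital's rule; the quotient → 0.
Adding the constant: 0 - 4 = -4. Limit = -4.

Final answer: -4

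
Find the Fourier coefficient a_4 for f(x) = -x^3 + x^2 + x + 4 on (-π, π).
a_4 = (1/π) ∫_{-π}^{π} f(x)·cos(4x) dx.
Evaluate the integral (use parity and integration by parts as needed): a_4 = 1/4.

Final answer: 1/4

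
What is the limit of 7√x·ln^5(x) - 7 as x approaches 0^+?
The product is a 0·∞ indeterminate form at x → 0⁺.
Rewrite the product as 7·ln^5(x) / x^(-1/2) and apply L'Hôpital, or use the standard hierarchy x^(-1/2) ≫ |ln x|^5 as x → 0⁺.
The indeterminate product → 0, so the limit = -7.

Final answer: -7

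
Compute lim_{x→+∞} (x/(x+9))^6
As x → +∞: x/(x+9) = 1/(1 + 9/x) → 1, and the 6th power of a limit-1 base also → 1.
Limit = 1.

Final answer: 1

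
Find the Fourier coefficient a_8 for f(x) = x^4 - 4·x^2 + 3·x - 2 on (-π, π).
a_8 = (1/π) ∫_{-π}^{π} f(x)·cos(8x) dx.
Evaluate the integral (use parity and integration by parts as needed): a_8 = -67/256 + π^2/8.

Final answer: -67/256 + π^2/8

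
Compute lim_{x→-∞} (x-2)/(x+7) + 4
Evaluate the dominant behaviour as x → -∞; each term tends to a finite value or vanishes.
Limit = 5.

Final answer: 5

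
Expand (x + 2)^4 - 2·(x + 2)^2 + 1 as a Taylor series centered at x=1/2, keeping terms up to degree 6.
441/16 + 105·(x - 1/2)/2 + 71·(x - 1/2)^2/2 + 10·(x - 1/2)^3 + (x - 1/2)^4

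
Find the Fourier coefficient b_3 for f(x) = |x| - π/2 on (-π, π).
b_3 = (1/π) ∫_{-π}^{π} f(x)·sin(3x) dx.
Evaluate the integral (use parity and integration by parts as needed): b_3 = 0.

Final answer: 0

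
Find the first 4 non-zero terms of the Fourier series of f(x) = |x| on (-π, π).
-4·cos(x)/π - 4·cos(3·x)/(9·π) - 4·cos(5·x)/(25·π) + π/2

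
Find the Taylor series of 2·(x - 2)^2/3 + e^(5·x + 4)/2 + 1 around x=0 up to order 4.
625·x^4·e^(4)/48 + 125·x^3·e^(4)/12 + x^2·(2/3 + 25·e^(4)/4) + x·(-8/3 + 5·e^(4)/2) + 11/3 + e^(4)/2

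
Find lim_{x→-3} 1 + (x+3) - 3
Direct substitution at x = -3 gives -2.

Final answer: -2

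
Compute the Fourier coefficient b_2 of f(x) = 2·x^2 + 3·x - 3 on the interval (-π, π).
b_2 = (1/π) ∫_{-π}^{π} f(x)·sin(2x) dx.
Evaluate the integral (use parity and integration by parts as needed): b_2 = -3.

Final answer: -3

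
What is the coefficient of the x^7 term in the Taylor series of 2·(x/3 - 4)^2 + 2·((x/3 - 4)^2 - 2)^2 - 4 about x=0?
Expand to order 7: 2·(x/3 - 4)^2 + 2·((x/3 - 4)^2 - 2)^2 - 4 = 2·x^4/81 - 32·x^3/27 + 62·x^2/3 - 464·x/3 + 420 + O(x^8).
The coefficient of x^7 is 0.

Final answer: 0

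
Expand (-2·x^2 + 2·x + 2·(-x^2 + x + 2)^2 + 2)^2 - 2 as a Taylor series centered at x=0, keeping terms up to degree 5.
104·x^5 + 24·x^4 - 240·x^3 - 60·x^2 + 200·x + 98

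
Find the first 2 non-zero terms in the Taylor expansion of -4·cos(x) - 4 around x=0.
2·x^2 - 8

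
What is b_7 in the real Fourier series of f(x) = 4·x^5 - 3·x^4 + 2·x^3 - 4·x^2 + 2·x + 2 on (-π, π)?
b_7 = (1/π) ∫_{-π}^{π} f(x)·sin(7x) dx.
Evaluate the integral (use parity and integration by parts as needed): b_7 = 9388/16807 + 36·π^2/343 + 8·π^4/7.

Final answer: 9388/16807 + 36·π^2/343 + 8·π^4/7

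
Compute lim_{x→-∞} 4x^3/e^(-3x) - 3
The quotient is an ∞/∞ indeterminate form as x → -∞.
Compare growth rates of the dominant terms (exponentials ≫ polynomials ≫ logarithms), or apply L'Hôpital's rule; the quotient → 0.
Adding the constant: 0 - 3 = -3. Limit = -3.

Final answer: -3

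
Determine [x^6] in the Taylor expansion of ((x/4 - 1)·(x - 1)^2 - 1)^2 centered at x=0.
Expand to order 6: ((x/4 - 1)·(x - 1)^2 - 1)^2 = x^6/16 - 3·x^5/4 + 27·x^4/8 - 31·x^3/4 + 177·x^2/16 - 9·x + 4 + O(x^7).
The coefficient of x^6 is 1/16.

Final answer: 1/16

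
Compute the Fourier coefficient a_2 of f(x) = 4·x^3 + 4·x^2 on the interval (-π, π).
a_2 = (1/π) ∫_{-π}^{π} f(x)·cos(2x) dx.
Evaluate the integral (use parity and integration by parts as needed): a_2 = 4.

Final answer: 4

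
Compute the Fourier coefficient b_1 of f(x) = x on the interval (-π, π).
b_1 = (1/π) ∫_{-π}^{π} f(x)·sin(1x) dx.
Evaluate the integral (use parity and integration by parts as needed): b_1 = 2.

Final answer: 2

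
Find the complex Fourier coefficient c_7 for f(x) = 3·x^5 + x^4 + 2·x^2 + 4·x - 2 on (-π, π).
Compute the real Fourier coefficients first: a_7 = -8·π^2/49 - 344/2401, b_7 = -120·π^2/343 + 19928/16807 + 6·π^4/7.
Then c_7 = (a_7 − i·b_7)/2 = -4·π^2/49 - 172/2401 - 3·i·π^4/7 - 9964·i/16807 + 60·i·π^2/343.

Final answer: -4·π^2/49 - 172/2401 - 3·i·π^4/7 - 9964·i/16807 + 60·i·π^2/343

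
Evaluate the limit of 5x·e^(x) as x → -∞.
This is a 0·∞ indeterminate form at x → -∞.
Rewrite the product as 5x / e^(-x) (an ∞/∞ form) and apply L'Hôpital, or use the standard hierarchy e^(|x|) ≫ |x| as x → -∞.
The indeterminate product → 0, so the limit = 0.

Final answer: 0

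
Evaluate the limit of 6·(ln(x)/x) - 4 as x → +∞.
Evaluate the dominant behaviour as x → +∞; each term tends to a finite value or vanishes.
Limit = -4.

Final answer: -4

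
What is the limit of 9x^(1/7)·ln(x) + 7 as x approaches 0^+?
The product is a 0·∞ indeterminate form at x → 0⁺.
Rewrite the product as 9·ln(x) / x^(-1/7) and apply L'Hôpital, or use the standard hierarchy x^(-1/7) ≫ |ln x| as x → 0⁺.
The indeterminate product → 0, so the limit = 7.

Final answer: 7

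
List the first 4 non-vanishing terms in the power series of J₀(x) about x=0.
-x^6/2304 + x^4/64 - x^2/4 + 1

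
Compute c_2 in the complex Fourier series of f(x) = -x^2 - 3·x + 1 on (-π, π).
Compute the real Fourier coefficients first: a_2 = -1, b_2 = 3.
Then c_2 = (a_2 − i·b_2)/2 = -1/2 - 3·i/2.

Final answer: -1/2 - 3·i/2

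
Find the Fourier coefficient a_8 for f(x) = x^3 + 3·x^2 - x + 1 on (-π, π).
a_8 = (1/π) ∫_{-π}^{π} f(x)·cos(8x) dx.
Evaluate the integral (use parity and integration by parts as needed): a_8 = 3/16.

Final answer: 3/16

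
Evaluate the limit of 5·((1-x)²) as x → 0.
Direct substitution at x = 0 gives 5.

Final answer: 5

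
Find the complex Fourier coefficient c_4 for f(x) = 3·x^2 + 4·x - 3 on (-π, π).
Compute the real Fourier coefficients first: a_4 = 3/4, b_4 = -2.
Then c_4 = (a_4 − i·b_4)/2 = 3/8 + i.

Final answer: 3/8 + i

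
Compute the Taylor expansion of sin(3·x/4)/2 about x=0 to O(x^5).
-9·x^3/256 + 3·x/8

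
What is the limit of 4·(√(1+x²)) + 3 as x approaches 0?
Direct substitution at x = 0 gives 7.

Final answer: 7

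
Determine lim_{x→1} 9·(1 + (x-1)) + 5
Direct substitution at x = 1 gives 14.

Final answer: 14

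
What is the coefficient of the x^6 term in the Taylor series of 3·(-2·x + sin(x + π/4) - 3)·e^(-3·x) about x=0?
Expand to order 6: 3·(-2·x + sin(x + π/4) - 3)·e^(-3·x) = x^6·(243/80 - 161·√(2)/60) + x^5·(-81/40 + 41·√(2)/10) + x^4·(-17·√(2)/4 - 27/8) + x^3·(2·√(2) + 27/2) + x^2·(-45/2 + 3·√(2)/2) + x·(21 - 3·√(2)) - 9 + 3·√(2)/2 + O(x^7).
The coefficient of x^6 is 243/80 - 161·√(2)/60.

Final answer: 243/80 - 161·√(2)/60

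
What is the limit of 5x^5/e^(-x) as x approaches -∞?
This is an ∞/∞ indeterminate form as x → -∞.
Compare growth rates of the dominant terms (exponentials ≫ polynomials ≫ logarithms), or apply L'Hôpital's rule; the quotient → 0.
Limit = 0.

Final answer: 0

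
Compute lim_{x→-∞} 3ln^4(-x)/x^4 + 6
The quotient is an ∞/∞ indeterminate form as x → -∞.
Compare growth rates of the dominant terms (exponentials ≫ polynomials ≫ logarithms), or apply L'Hôpital's rule; the quotient → 0.
Adding the constant: 0 + 6 = 6. Limit = 6.

Final answer: 6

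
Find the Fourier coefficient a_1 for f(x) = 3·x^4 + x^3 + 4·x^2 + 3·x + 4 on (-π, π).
a_1 = (1/π) ∫_{-π}^{π} f(x)·cos(1x) dx.
Evaluate the integral (use parity and integration by parts as needed): a_1 = 128 - 24·π^2.

Final answer: 128 - 24·π^2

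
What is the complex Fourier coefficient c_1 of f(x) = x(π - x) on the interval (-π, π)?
Compute the real Fourier coefficients first: a_1 = 4, b_1 = 2·π.
Then c_1 = (a_1 − i·b_1)/2 = 2 - i·π.

Final answer: 2 - i·π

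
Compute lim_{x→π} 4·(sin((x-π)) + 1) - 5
Direct substitution at x = π gives -1.

Final answer: -1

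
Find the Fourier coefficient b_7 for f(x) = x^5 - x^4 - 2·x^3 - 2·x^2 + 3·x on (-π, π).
b_7 = (1/π) ∫_{-π}^{π} f(x)·sin(7x) dx.
Evaluate the integral (use parity and integration by parts as needed): b_7 = -236·π^2/343 + 15822/16807 + 2·π^4/7.

Final answer: -236·π^2/343 + 15822/16807 + 2·π^4/7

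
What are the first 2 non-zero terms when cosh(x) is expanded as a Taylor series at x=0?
x^2/2 + 1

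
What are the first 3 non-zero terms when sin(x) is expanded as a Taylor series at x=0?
x^5/120 - x^3/6 + x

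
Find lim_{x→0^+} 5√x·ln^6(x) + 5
The product is a 0·∞ indeterminate form at x → 0⁺.
Rewrite the product as 5·ln^6(x) / x^(-1/2) and apply L'Hôpital, or use the standard hierarchy x^(-1/2) ≫ |ln x|^6 as x → 0⁺.
The indeterminate product → 0, so the limit = 5.

Final answer: 5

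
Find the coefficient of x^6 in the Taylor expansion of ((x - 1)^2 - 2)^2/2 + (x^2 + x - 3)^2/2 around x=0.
Expand to order 6: ((x - 1)^2 - 2)^2/2 + (x^2 + x - 3)^2/2 = x^4 - x^3 - 3·x^2/2 - x + 5 + O(x^7).
The coefficient of x^6 is 0.

Final answer: 0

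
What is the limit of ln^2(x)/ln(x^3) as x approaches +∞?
This is an ∞/∞ indeterminate form as x → +∞.
Write ln(x^3) = 3·ln(x), reducing the quotient to ln(x)/3 → ∞.
Limit = ∞.

Final answer: ∞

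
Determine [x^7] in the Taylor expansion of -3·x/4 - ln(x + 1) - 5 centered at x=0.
Expand to order 7: -3·x/4 - ln(x + 1) - 5 = -x^7/7 + x^6/6 - x^5/5 + x^4/4 - x^3/3 + x^2/2 - 7·x/4 - 5 + O(x^8).
The coefficient of x^7 is -1/7.

Final answer: -1/7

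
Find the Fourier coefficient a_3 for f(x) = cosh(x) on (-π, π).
a_3 = (1/π) ∫_{-π}^{π} f(x)·cos(3x) dx.
Evaluate the integral (use parity and integration by parts as needed): a_3 = -sinh(π)/(5·π).

Final answer: -sinh(π)/(5·π)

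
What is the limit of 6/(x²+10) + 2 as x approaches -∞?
Evaluate the dominant behaviour as x → -∞; each term tends to a finite value or vanishes.
Limit = 2.

Final answer: 2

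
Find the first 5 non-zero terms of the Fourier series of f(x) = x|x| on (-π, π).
(-8 + 2·π^2)·sin(x)/π - π·sin(2·x) + (-8 + 18·π^2)·sin(3·x)/(27·π) - π·sin(4·x)/2 + (-8 + 50·π^2)·sin(5·x)/(125·π)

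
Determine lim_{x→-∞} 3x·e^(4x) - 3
The product is a 0·∞ indeterminate form at x → -∞.
Rewrite the product as 3x / e^(-4x) (an ∞/∞ form) and apply L'Hôpital, or use the standard hierarchy e^(4|x|) ≫ |x| as x → -∞.
The indeterminate product → 0, so the limit = -3.

Final answer: -3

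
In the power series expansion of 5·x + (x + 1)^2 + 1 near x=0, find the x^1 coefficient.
Expand to order 1: 5·x + (x + 1)^2 + 1 = 7·x + 2 + O(x^2).
The coefficient of x^1 is 7.

Final answer: 7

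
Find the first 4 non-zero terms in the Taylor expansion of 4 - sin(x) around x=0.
-x^5/120 + x^3/6 - x + 4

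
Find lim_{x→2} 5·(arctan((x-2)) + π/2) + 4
Direct substitution at x = 2 gives 4 + 5·π/2.

Final answer: 4 + 5·π/2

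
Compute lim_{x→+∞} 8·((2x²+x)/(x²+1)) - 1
Evaluate the dominant behaviour as x → +∞; each term tends to a finite value or vanishes.
Limit = 15.

Final answer: 15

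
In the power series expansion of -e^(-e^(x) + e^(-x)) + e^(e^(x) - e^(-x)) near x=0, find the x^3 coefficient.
Expand to order 3: -e^(-e^(x) + e^(-x)) + e^(e^(x) - e^(-x)) = 10·x^3/3 + 4·x + O(x^4).
The coefficient of x^3 is 10/3.

Final answer: 10/3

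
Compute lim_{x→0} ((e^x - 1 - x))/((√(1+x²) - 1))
Both numerator and denominator → 0 as x → 0; this is a 0/0 indeterminate form.
Expand each to leading order near x = 0: numerator ~ x^2/2, denominator ~ x^2/2.
The limit of the ratio is 1.

Final answer: 1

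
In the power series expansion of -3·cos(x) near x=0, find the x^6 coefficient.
Expand to order 6: -3·cos(x) = x^6/240 - x^4/8 + 3·x^2/2 - 3 + O(x^7).
The coefficient of x^6 is 1/240.

Final answer: 1/240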